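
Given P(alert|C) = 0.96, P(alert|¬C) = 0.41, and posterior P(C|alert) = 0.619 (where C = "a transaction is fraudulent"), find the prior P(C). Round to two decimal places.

P(C) = 0.41

Bayes' rule in odds form gives O(C|E) = O(C)·[P(E|C)/P(E|¬C)], hence O(C) = O(C|E)/LR.
Posterior odds = 0.619/(1−0.619) = 1.6247. LR = 0.96/0.41 = 2.3415.
Prior odds = 1.6247/2.3415 = 0.6939, so P(C) = 0.6939/(1+0.6939) ≈ 0.41.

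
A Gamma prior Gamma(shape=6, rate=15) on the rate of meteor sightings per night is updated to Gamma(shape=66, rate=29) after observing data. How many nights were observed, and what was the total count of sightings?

n = 14 nights with total 60 sightings

A Gamma(α, β) prior (rate parametrization) on a Poisson rate with n observations summing to S gives posterior Gamma(α+S, β+n).
Matching: Σxᵢ = 66 − 6 = 60 and n = 29 − 15 = 14.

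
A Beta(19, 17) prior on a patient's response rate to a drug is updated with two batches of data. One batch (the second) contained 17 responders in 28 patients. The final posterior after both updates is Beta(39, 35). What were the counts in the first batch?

Because Beta–binomial updating is additive in the counts, the combined data contributed (α_post−α_prior, β_post−β_prior) successes and failures.
Total across both batches: 39−19=20 responders, 35−17=18 non-responders.
Subtract the second batch: 20−17=3 responders and 18−11=7 non-responders.

3 responders and 7 non-responders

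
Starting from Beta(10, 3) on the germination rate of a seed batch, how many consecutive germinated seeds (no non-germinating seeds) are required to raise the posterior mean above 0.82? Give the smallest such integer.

k = 4

After k germinated seeds and 0 non-germinating seeds the posterior is Beta(10+k, 3), with mean (10+k)/(10+3+k).
Set (10+k)/(13+k) > 0.82 and solve: k > (0.82·13 − 10)/(1 − 0.82) = 3.667.
The smallest integer exceeding 3.667 is 4, and checking k=4: (14)/(17) = 0.8235 > 0.82.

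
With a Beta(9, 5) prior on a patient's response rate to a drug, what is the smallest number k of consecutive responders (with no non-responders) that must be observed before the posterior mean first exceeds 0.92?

After k responders and 0 non-responders the posterior is Beta(9+k, 5), with mean (9+k)/(9+5+k).
Set (9+k)/(14+k) > 0.92 and solve: k > (0.92·14 − 9)/(1 − 0.92) = 48.500.
The smallest integer exceeding 48.500 is 49.

k = 49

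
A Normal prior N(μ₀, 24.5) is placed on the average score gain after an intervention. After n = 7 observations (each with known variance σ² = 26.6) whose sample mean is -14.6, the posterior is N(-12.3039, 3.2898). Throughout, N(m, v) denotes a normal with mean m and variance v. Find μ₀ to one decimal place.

μ₀ = 2.5

The posterior mean is a precision-weighted average: μ_n = (τ₀μ₀ + τ_data·x̄)/(τ₀+τ_data), with τ₀=1/σ₀² and τ_data=n/σ².
Here τ₀ = 1/24.5 = 0.040816 and τ_data = 7/26.6 = 0.263158, so τ_n = 0.303974.
Rearranging for μ₀: μ₀ = (μ_n·τ_n − τ_data·x̄)/τ₀ = (-12.3039·0.303974 − 0.263158·-14.6) / 0.040816 = 0.102041/0.040816 ≈ 2.5.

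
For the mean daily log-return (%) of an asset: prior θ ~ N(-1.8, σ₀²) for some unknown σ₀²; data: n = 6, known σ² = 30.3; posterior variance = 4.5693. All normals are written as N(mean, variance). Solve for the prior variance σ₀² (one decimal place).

σ₀² = 48.0

Posterior precision equals prior precision plus data precision: 1/σ_n² = 1/σ₀² + n/σ².
So 1/σ₀² = 1/4.5693 − 6/30.3 = 0.218852 − 0.198020 = 0.020832.
Hence σ₀² = 1/0.020832 ≈ 48.0.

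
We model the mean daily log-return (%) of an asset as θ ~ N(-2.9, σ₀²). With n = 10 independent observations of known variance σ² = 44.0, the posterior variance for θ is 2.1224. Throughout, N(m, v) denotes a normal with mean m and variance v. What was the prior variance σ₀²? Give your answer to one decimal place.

σ₀² = 4.1

For the Normal–Normal model with known σ², precisions add: τ_n = τ₀ + n/σ².
So 1/σ₀² = 1/2.1224 − 10/44.0 = 0.471165 − 0.227273 = 0.243892.
Hence σ₀² = 1/0.243892 ≈ 4.1.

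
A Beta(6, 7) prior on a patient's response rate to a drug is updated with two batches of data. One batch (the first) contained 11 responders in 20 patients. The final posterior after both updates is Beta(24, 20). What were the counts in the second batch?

Sequential conjugate updates are equivalent to a single update on the pooled data, so total successes = posterior α − prior α and total failures = posterior β − prior β.
Total across both batches: 24−6=18 responders, 20−7=13 non-responders.
Subtract the first batch: 18−11=7 responders and 13−9=4 non-responders.

7 responders and 4 non-responders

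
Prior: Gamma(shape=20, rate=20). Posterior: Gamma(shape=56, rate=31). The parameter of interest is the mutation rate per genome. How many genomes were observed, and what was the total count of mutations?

Gamma–Poisson conjugacy: posterior shape = α + Σxᵢ, posterior rate = β + n.
Matching: Σxᵢ = 56 − 20 = 36 and n = 31 − 20 = 11.

n = 11 genomes with total 36 mutations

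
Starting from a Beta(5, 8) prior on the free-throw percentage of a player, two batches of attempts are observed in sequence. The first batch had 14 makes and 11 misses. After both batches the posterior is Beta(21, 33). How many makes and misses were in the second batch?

Because Beta–binomial updating is additive in the counts, the combined data contributed (α_post−α_prior, β_post−β_prior) successes and failures.
Total across both batches: 21−5=16 makes, 33−8=25 misses.
Subtract the first batch: 16−14=2 makes and 25−11=14 misses.

2 makes and 14 misses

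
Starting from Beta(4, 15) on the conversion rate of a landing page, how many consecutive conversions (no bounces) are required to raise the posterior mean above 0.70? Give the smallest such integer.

k = 32

After k conversions and 0 bounces the posterior is Beta(4+k, 15), with mean (4+k)/(4+15+k).
Set (4+k)/(19+k) > 0.70 and solve: k > (0.70·19 − 4)/(1 − 0.70) = 31.000.
The smallest integer exceeding 31.000 is 32.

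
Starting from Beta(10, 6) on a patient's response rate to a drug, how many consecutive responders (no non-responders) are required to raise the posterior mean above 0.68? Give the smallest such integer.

k = 3

After k responders and 0 non-responders the posterior is Beta(10+k, 6), with mean (10+k)/(10+6+k).
Set (10+k)/(16+k) > 0.68 and solve: k > (0.68·16 − 10)/(1 − 0.68) = 2.750.
The smallest integer exceeding 2.750 is 3, and checking k=3: (13)/(19) = 0.6842 > 0.68.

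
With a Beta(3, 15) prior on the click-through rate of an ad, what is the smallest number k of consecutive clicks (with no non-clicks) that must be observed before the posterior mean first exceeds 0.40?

After k clicks and 0 non-clicks the posterior is Beta(3+k, 15), with mean (3+k)/(3+15+k).
Set (3+k)/(18+k) > 0.40 and solve: k > (0.40·18 − 3)/(1 − 0.40) = 7.000.
The smallest integer exceeding 7.000 is 8.

k = 8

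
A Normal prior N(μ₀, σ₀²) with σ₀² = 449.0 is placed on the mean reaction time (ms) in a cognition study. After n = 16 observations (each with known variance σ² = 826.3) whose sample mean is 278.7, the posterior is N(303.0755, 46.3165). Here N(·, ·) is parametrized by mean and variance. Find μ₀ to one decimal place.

The posterior mean is a precision-weighted average: μ_n = (τ₀μ₀ + τ_data·x̄)/(τ₀+τ_data), with τ₀=1/σ₀² and τ_data=n/σ².
Here τ₀ = 1/449.0 = 0.002227 and τ_data = 16/826.3 = 0.019363, so τ_n = 0.021590.
Rearranging for μ₀: μ₀ = (μ_n·τ_n − τ_data·x̄)/τ₀ = (303.0755·0.021590 − 0.019363·278.7) / 0.002227 = 1.146932/0.002227 ≈ 515.0.

μ₀ = 515.0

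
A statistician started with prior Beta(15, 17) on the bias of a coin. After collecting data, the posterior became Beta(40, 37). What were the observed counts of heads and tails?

25 heads and 20 tails

Under Beta–binomial conjugacy the posterior parameters are (α+s, β+f).
So s = 40 − 15 = 25 and f = 37 − 17 = 20.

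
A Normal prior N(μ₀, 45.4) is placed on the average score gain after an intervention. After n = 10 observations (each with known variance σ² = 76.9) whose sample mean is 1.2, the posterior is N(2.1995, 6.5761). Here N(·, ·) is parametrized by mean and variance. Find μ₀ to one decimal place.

The posterior mean is a precision-weighted average: μ_n = (τ₀μ₀ + τ_data·x̄)/(τ₀+τ_data), with τ₀=1/σ₀² and τ_data=n/σ².
Here τ₀ = 1/45.4 = 0.022026 and τ_data = 10/76.9 = 0.130039, so τ_n = 0.152065.
Rearranging for μ₀: μ₀ = (μ_n·τ_n − τ_data·x̄)/τ₀ = (2.1995·0.152065 − 0.130039·1.2) / 0.022026 = 0.178420/0.022026 ≈ 8.1.

μ₀ = 8.1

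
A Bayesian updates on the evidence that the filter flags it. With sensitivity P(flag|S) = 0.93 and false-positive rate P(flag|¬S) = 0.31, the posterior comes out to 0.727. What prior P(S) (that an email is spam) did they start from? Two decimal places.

Bayes' rule in odds form gives O(S|E) = O(S)·[P(E|S)/P(E|¬S)], hence O(S) = O(S|E)/LR.
Posterior odds = 0.727/(1−0.727) = 2.6630. LR = 0.93/0.31 = 3.0000.
Prior odds = 2.6630/3.0000 = 0.8877, so P(S) = 0.8877/(1+0.8877) ≈ 0.47.

P(S) = 0.47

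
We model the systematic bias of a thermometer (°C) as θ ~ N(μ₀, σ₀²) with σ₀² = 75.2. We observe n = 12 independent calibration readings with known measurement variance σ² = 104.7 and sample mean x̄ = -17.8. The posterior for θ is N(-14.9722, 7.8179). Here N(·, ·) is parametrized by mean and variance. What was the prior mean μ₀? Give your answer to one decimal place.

μ₀ = 9.4

The posterior mean is a precision-weighted average: μ_n = (τ₀μ₀ + τ_data·x̄)/(τ₀+τ_data), with τ₀=1/σ₀² and τ_data=n/σ².
Here τ₀ = 1/75.2 = 0.013298 and τ_data = 12/104.7 = 0.114613, so τ_n = 0.127911.
Rearranging for μ₀: μ₀ = (μ_n·τ_n − τ_data·x̄)/τ₀ = (-14.9722·0.127911 − 0.114613·-17.8) / 0.013298 = 0.125002/0.013298 ≈ 9.4.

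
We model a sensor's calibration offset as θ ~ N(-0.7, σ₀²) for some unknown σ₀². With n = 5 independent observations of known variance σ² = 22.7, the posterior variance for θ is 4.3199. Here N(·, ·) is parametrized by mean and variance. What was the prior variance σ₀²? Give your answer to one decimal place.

For the Normal–Normal model with known σ², precisions add: τ_n = τ₀ + n/σ².
So 1/σ₀² = 1/4.3199 − 5/22.7 = 0.231487 − 0.220264 = 0.011223.
Hence σ₀² = 1/0.011223 ≈ 89.1.

σ₀² = 89.1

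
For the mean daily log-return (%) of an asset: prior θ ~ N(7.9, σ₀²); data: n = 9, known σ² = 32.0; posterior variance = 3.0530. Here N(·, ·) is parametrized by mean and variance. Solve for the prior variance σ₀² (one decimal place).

For the Normal–Normal model with known σ², precisions add: τ_n = τ₀ + n/σ².
So 1/σ₀² = 1/3.0530 − 9/32.0 = 0.327547 − 0.281250 = 0.046297.
Hence σ₀² = 1/0.046297 ≈ 21.6.

σ₀² = 21.6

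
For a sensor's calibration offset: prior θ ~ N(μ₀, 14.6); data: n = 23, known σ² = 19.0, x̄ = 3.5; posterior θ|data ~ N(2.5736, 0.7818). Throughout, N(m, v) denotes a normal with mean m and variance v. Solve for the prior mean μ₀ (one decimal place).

The posterior mean is a precision-weighted average: μ_n = (τ₀μ₀ + τ_data·x̄)/(τ₀+τ_data), with τ₀=1/σ₀² and τ_data=n/σ².
Here τ₀ = 1/14.6 = 0.068493 and τ_data = 23/19.0 = 1.210526, so τ_n = 1.279019.
Rearranging for μ₀: μ₀ = (μ_n·τ_n − τ_data·x̄)/τ₀ = (2.5736·1.279019 − 1.210526·3.5) / 0.068493 = -0.945158/0.068493 ≈ -13.8.

μ₀ = -13.8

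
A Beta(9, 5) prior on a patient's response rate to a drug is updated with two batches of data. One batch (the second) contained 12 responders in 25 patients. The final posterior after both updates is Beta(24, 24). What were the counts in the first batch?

3 responders and 6 non-responders

Because Beta–binomial updating is additive in the counts, the combined data contributed (α_post−α_prior, β_post−β_prior) successes and failures.
Total across both batches: 24−9=15 responders, 24−5=19 non-responders.
Subtract the second batch: 15−12=3 responders and 19−13=6 non-responders.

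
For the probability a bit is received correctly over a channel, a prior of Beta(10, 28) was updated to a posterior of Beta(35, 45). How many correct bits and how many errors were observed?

A Beta(α, β) prior with s successes and f failures in binomial data gives a Beta(α+s, β+f) posterior.
Match parameters: s=35−10=25, f=45−28=17.

25 correct bits and 17 errors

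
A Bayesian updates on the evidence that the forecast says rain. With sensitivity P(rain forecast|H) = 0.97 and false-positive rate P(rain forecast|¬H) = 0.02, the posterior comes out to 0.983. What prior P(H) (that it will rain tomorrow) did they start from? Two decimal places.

P(H) = 0.54

Bayes' rule in odds form gives O(H|E) = O(H)·[P(E|H)/P(E|¬H)], hence O(H) = O(H|E)/LR.
Posterior odds = 0.983/(1−0.983) = 57.8235. LR = 0.97/0.02 = 48.5000.
Prior odds = 57.8235/48.5000 = 1.1922, so P(H) = 1.1922/(1+1.1922) ≈ 0.54.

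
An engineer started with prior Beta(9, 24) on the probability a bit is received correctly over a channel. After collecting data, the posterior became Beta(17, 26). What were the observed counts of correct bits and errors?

Beta is conjugate to the binomial likelihood: posterior = Beta(a+s, b+f).
So s = 17 − 9 = 8 and f = 26 − 24 = 2.

8 correct bits and 2 errors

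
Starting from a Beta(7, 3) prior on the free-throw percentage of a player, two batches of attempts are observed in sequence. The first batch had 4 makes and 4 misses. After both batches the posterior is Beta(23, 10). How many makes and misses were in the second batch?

Sequential conjugate updates are equivalent to a single update on the pooled data, so total successes = posterior α − prior α and total failures = posterior β − prior β.
Total across both batches: 23−7=16 makes, 10−3=7 misses.
Subtract the first batch: 16−4=12 makes and 7−4=3 misses.

12 makes and 3 misses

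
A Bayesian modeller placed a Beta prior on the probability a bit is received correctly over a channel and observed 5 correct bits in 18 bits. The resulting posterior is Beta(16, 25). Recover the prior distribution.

Beta(11, 12)

Beta is conjugate to the binomial likelihood: posterior = Beta(α+s, β+f).
So α = 16 − 5 = 11 and β = 25 − 13 = 12.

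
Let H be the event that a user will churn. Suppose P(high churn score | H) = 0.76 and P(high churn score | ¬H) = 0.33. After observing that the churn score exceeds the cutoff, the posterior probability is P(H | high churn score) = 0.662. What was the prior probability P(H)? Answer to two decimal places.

P(H) = 0.46

Bayes' rule in odds form gives O(H|E) = O(H)·[P(E|H)/P(E|¬H)], hence O(H) = O(H|E)/LR.
Posterior odds = 0.662/(1−0.662) = 1.9586. LR = 0.76/0.33 = 2.3030.
Prior odds = 1.9586/2.3030 = 0.8505, so P(H) = 0.8505/(1+0.8505) ≈ 0.46.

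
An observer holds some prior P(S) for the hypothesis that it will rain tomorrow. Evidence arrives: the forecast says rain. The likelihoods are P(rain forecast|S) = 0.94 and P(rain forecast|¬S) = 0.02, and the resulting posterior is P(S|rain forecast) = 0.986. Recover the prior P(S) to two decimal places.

P(S) = 0.60

In odds form, posterior odds = prior odds × likelihood ratio, so prior odds = posterior odds ÷ LR.
Posterior odds = 0.986/(1−0.986) = 70.4286. LR = 0.94/0.02 = 47.0000.
Prior odds = 70.4286/47.0000 = 1.4985, so P(S) = 1.4985/(1+1.4985) ≈ 0.60.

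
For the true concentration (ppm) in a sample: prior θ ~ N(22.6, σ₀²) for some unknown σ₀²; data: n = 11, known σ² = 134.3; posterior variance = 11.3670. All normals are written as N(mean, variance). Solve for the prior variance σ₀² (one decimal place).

Posterior precision equals prior precision plus data precision: 1/σ_n² = 1/σ₀² + n/σ².
So 1/σ₀² = 1/11.3670 − 11/134.3 = 0.087974 − 0.081906 = 0.006068.
Hence σ₀² = 1/0.006068 ≈ 164.8.

σ₀² = 164.8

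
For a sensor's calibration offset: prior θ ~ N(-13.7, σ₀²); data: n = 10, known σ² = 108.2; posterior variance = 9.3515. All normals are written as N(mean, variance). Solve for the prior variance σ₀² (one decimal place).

Posterior precision equals prior precision plus data precision: 1/σ_n² = 1/σ₀² + n/σ².
So 1/σ₀² = 1/9.3515 − 10/108.2 = 0.106935 − 0.092421 = 0.014514.
Hence σ₀² = 1/0.014514 ≈ 68.9.

σ₀² = 68.9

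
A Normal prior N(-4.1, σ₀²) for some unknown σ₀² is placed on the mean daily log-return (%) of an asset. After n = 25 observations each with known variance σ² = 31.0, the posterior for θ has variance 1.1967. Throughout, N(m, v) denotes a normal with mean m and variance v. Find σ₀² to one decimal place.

For the Normal–Normal model with known σ², precisions add: τ_n = τ₀ + n/σ².
So 1/σ₀² = 1/1.1967 − 25/31.0 = 0.835631 − 0.806452 = 0.029179.
Hence σ₀² = 1/0.029179 ≈ 34.3.

σ₀² = 34.3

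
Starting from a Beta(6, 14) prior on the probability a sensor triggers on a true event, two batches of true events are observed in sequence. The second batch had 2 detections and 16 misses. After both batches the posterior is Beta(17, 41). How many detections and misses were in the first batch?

9 detections and 11 misses

Because Beta–binomial updating is additive in the counts, the combined data contributed (α_post−α_prior, β_post−β_prior) successes and failures.
Total across both batches: 17−6=11 detections, 41−14=27 misses.
Subtract the second batch: 11−2=9 detections and 27−16=11 misses.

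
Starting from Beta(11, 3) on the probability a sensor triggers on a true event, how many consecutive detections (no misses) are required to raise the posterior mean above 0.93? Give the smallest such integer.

k = 29

After k detections and 0 misses the posterior is Beta(11+k, 3), with mean (11+k)/(11+3+k).
Set (11+k)/(14+k) > 0.93 and solve: k > (0.93·14 − 11)/(1 − 0.93) = 28.857.
The smallest integer exceeding 28.857 is 29, and checking k=29: (40)/(43) = 0.9302 > 0.93.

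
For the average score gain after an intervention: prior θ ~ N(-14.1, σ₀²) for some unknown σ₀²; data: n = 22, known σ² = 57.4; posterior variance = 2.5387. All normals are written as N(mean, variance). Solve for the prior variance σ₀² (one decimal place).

σ₀² = 94.1

Posterior precision equals prior precision plus data precision: 1/σ_n² = 1/σ₀² + n/σ².
So 1/σ₀² = 1/2.5387 − 22/57.4 = 0.393902 − 0.383275 = 0.010627.
Hence σ₀² = 1/0.010627 ≈ 94.1.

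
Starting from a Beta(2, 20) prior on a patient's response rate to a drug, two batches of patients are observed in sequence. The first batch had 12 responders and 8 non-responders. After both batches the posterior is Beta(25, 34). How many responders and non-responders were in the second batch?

11 responders and 6 non-responders

Sequential conjugate updates are equivalent to a single update on the pooled data, so total successes = posterior α − prior α and total failures = posterior β − prior β.
Total across both batches: 25−2=23 responders, 34−20=14 non-responders.
Subtract the first batch: 23−12=11 responders and 14−8=6 non-responders.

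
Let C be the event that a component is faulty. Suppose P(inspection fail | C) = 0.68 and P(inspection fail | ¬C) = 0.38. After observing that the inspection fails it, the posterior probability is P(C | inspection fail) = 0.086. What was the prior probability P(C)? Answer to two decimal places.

Bayes' rule in odds form gives O(C|E) = O(C)·[P(E|C)/P(E|¬C)], hence O(C) = O(C|E)/LR.
Posterior odds = 0.086/(1−0.086) = 0.0941. LR = 0.68/0.38 = 1.7895.
Prior odds = 0.0941/1.7895 = 0.0526, so P(C) = 0.0526/(1+0.0526) ≈ 0.05.

P(C) = 0.05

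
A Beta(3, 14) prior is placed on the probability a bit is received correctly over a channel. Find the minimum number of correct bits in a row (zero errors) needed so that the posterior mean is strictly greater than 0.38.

k = 6

After k correct bits and 0 errors the posterior is Beta(3+k, 14), with mean (3+k)/(3+14+k).
Set (3+k)/(17+k) > 0.38 and solve: k > (0.38·17 − 3)/(1 − 0.38) = 5.581.
The smallest integer exceeding 5.581 is 6.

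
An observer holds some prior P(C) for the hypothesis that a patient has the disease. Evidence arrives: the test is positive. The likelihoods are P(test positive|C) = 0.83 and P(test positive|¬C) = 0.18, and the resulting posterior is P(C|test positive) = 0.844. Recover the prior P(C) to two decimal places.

Bayes' rule in odds form gives O(C|E) = O(C)·[P(E|C)/P(E|¬C)], hence O(C) = O(C|E)/LR.
Posterior odds = 0.844/(1−0.844) = 5.4103. LR = 0.83/0.18 = 4.6111.
Prior odds = 5.4103/4.6111 = 1.1733, so P(C) = 1.1733/(1+1.1733) ≈ 0.54.

P(C) = 0.54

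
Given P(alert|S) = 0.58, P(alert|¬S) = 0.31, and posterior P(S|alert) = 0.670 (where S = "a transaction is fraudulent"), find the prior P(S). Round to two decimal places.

In odds form, posterior odds = prior odds × likelihood ratio, so prior odds = posterior odds ÷ LR.
Posterior odds = 0.670/(1−0.670) = 2.0303. LR = 0.58/0.31 = 1.8710.
Prior odds = 2.0303/1.8710 = 1.0851, so P(S) = 1.0851/(1+1.0851) ≈ 0.52.

P(S) = 0.52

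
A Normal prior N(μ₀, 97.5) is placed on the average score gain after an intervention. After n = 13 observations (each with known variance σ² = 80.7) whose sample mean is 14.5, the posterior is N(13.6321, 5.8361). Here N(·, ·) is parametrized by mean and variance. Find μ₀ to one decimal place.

With known observation variance, the Normal–Normal posterior has precision τ_n = τ₀ + n/σ² and mean μ_n = (τ₀μ₀ + (n/σ²)x̄)/τ_n.
Here τ₀ = 1/97.5 = 0.010256 and τ_data = 13/80.7 = 0.161090, so τ_n = 0.171346.
Rearranging for μ₀: μ₀ = (μ_n·τ_n − τ_data·x̄)/τ₀ = (13.6321·0.171346 − 0.161090·14.5) / 0.010256 = 0.000001/0.010256 ≈ 0.0.

μ₀ = 0.0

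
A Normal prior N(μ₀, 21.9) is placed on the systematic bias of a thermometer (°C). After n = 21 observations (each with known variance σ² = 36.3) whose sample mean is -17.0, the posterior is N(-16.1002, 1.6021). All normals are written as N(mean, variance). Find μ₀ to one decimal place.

μ₀ = -4.7

The posterior mean is a precision-weighted average: μ_n = (τ₀μ₀ + τ_data·x̄)/(τ₀+τ_data), with τ₀=1/σ₀² and τ_data=n/σ².
Here τ₀ = 1/21.9 = 0.045662 and τ_data = 21/36.3 = 0.578512, so τ_n = 0.624174.
Rearranging for μ₀: μ₀ = (μ_n·τ_n − τ_data·x̄)/τ₀ = (-16.1002·0.624174 − 0.578512·-17.0) / 0.045662 = -0.214622/0.045662 ≈ -4.7.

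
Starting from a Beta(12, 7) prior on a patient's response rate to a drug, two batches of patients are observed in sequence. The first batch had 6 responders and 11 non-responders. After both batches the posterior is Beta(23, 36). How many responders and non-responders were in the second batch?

5 responders and 18 non-responders

Because Beta–binomial updating is additive in the counts, the combined data contributed (α_post−α_prior, β_post−β_prior) successes and failures.
Total across both batches: 23−12=11 responders, 36−7=29 non-responders.
Subtract the first batch: 11−6=5 responders and 29−11=18 non-responders.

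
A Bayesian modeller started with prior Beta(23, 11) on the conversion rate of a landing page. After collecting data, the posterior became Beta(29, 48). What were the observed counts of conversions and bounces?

6 conversions and 37 bounces

Under Beta–binomial conjugacy the posterior parameters are (a+s, b+f).
Match parameters: s=29−23=6, f=48−11=37.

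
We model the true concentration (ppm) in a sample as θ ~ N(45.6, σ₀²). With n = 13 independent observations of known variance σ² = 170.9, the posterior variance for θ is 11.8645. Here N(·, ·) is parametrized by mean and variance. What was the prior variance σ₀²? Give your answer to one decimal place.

For the Normal–Normal model with known σ², precisions add: τ_n = τ₀ + n/σ².
So 1/σ₀² = 1/11.8645 − 13/170.9 = 0.084285 − 0.076068 = 0.008217.
Hence σ₀² = 1/0.008217 ≈ 121.7.

σ₀² = 121.7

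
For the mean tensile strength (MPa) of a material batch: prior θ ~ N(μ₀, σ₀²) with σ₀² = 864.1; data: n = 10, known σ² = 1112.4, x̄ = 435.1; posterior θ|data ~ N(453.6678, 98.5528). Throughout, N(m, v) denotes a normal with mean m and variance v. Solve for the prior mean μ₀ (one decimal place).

μ₀ = 597.9

The posterior mean is a precision-weighted average: μ_n = (τ₀μ₀ + τ_data·x̄)/(τ₀+τ_data), with τ₀=1/σ₀² and τ_data=n/σ².
Here τ₀ = 1/864.1 = 0.001157 and τ_data = 10/1112.4 = 0.008990, so τ_n = 0.010147.
Rearranging for μ₀: μ₀ = (μ_n·τ_n − τ_data·x̄)/τ₀ = (453.6678·0.010147 − 0.008990·435.1) / 0.001157 = 0.691818/0.001157 ≈ 597.9.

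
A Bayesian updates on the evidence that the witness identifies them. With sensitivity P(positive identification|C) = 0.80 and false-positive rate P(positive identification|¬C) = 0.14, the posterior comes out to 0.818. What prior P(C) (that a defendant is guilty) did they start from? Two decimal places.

P(C) = 0.44

Bayes' rule in odds form gives O(C|E) = O(C)·[P(E|C)/P(E|¬C)], hence O(C) = O(C|E)/LR.
Posterior odds = 0.818/(1−0.818) = 4.4945. LR = 0.80/0.14 = 5.7143.
Prior odds = 4.4945/5.7143 = 0.7865, so P(C) = 0.7865/(1+0.7865) ≈ 0.44.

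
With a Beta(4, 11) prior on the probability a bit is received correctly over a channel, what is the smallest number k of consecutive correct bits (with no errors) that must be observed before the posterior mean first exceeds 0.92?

After k correct bits and 0 errors the posterior is Beta(4+k, 11), with mean (4+k)/(4+11+k).
Set (4+k)/(15+k) > 0.92 and solve: k > (0.92·15 − 4)/(1 − 0.92) = 122.500.
The smallest integer exceeding 122.500 is 123.

k = 123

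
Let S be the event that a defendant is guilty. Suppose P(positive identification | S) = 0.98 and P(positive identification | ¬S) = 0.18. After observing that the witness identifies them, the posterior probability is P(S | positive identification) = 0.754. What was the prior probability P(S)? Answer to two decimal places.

Bayes' rule in odds form gives O(S|E) = O(S)·[P(E|S)/P(E|¬S)], hence O(S) = O(S|E)/LR.
Posterior odds = 0.754/(1−0.754) = 3.0650. LR = 0.98/0.18 = 5.4444.
Prior odds = 3.0650/5.4444 = 0.5630, so P(S) = 0.5630/(1+0.5630) ≈ 0.36.

P(S) = 0.36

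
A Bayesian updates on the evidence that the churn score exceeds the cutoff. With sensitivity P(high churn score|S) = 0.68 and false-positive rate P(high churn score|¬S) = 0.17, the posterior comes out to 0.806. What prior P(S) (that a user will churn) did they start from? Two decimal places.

P(S) = 0.51

Bayes' rule in odds form gives O(S|E) = O(S)·[P(E|S)/P(E|¬S)], hence O(S) = O(S|E)/LR.
Posterior odds = 0.806/(1−0.806) = 4.1546. LR = 0.68/0.17 = 4.0000.
Prior odds = 4.1546/4.0000 = 1.0387, so P(S) = 1.0387/(1+1.0387) ≈ 0.51.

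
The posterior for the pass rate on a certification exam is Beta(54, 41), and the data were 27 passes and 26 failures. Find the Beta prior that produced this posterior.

Beta is conjugate to the binomial likelihood: posterior = Beta(α+s, β+f).
So α = 54 − 27 = 27 and β = 41 − 26 = 15.

Beta(27, 15)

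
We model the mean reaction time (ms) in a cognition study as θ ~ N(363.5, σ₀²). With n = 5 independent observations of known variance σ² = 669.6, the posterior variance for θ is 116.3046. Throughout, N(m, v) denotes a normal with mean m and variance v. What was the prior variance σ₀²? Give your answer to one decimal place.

σ₀² = 884.2

For the Normal–Normal model with known σ², precisions add: τ_n = τ₀ + n/σ².
So 1/σ₀² = 1/116.3046 − 5/669.6 = 0.008598 − 0.007467 = 0.001131.
Hence σ₀² = 1/0.001131 ≈ 884.2.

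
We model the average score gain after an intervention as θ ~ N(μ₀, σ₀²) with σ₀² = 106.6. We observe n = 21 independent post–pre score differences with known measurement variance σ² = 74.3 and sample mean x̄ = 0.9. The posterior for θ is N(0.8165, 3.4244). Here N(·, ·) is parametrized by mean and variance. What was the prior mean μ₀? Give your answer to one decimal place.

μ₀ = -1.7

With known observation variance, the Normal–Normal posterior has precision τ_n = τ₀ + n/σ² and mean μ_n = (τ₀μ₀ + (n/σ²)x̄)/τ_n.
Here τ₀ = 1/106.6 = 0.009381 and τ_data = 21/74.3 = 0.282638, so τ_n = 0.292019.
Rearranging for μ₀: μ₀ = (μ_n·τ_n − τ_data·x̄)/τ₀ = (0.8165·0.292019 − 0.282638·0.9) / 0.009381 = -0.015941/0.009381 ≈ -1.7.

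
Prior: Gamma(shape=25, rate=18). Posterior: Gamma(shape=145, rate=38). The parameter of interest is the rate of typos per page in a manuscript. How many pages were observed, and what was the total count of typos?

n = 20 pages with total 120 typos

A Gamma(α, β) prior (rate parametrization) on a Poisson rate with n observations summing to S gives posterior Gamma(α+S, β+n).
Matching: Σxᵢ = 145 − 25 = 120 and n = 38 − 18 = 20.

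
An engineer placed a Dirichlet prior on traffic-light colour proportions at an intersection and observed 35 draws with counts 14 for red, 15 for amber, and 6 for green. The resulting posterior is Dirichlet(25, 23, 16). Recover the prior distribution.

Dirichlet(11, 8, 10)

For a Dirichlet(α) prior with multinomial counts c, the posterior is Dirichlet(α + c) componentwise.
Subtract each count from the matching posterior parameter: 25−14=11, 23−15=8, 16−6=10.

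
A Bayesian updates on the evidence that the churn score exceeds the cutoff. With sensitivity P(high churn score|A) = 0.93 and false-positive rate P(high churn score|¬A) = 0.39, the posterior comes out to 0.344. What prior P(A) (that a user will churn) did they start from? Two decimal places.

P(A) = 0.18

Bayes' rule in odds form gives O(A|E) = O(A)·[P(E|A)/P(E|¬A)], hence O(A) = O(A|E)/LR.
Posterior odds = 0.344/(1−0.344) = 0.5244. LR = 0.93/0.39 = 2.3846.
Prior odds = 0.5244/2.3846 = 0.2199, so P(A) = 0.2199/(1+0.2199) ≈ 0.18.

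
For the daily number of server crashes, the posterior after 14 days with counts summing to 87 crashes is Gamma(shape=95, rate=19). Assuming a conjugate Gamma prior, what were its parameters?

Gamma(shape=8, rate=5)

A Gamma(α, β) prior (rate parametrization) on a Poisson rate with n observations summing to S gives posterior Gamma(α+S, β+n).
So α = 95 − 87 = 8 and β = 19 − 14 = 5.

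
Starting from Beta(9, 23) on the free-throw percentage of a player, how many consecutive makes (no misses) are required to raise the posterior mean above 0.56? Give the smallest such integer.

k = 21

After k makes and 0 misses the posterior is Beta(9+k, 23), with mean (9+k)/(9+23+k).
Set (9+k)/(32+k) > 0.56 and solve: k > (0.56·32 − 9)/(1 − 0.56) = 20.273.
The smallest integer exceeding 20.273 is 21.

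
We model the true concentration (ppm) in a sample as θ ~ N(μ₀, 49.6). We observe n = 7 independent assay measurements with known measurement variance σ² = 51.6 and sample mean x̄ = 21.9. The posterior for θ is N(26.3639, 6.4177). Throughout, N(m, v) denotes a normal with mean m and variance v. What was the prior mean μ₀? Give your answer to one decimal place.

The posterior mean is a precision-weighted average: μ_n = (τ₀μ₀ + τ_data·x̄)/(τ₀+τ_data), with τ₀=1/σ₀² and τ_data=n/σ².
Here τ₀ = 1/49.6 = 0.020161 and τ_data = 7/51.6 = 0.135659, so τ_n = 0.155820.
Rearranging for μ₀: μ₀ = (μ_n·τ_n − τ_data·x̄)/τ₀ = (26.3639·0.155820 − 0.135659·21.9) / 0.020161 = 1.137091/0.020161 ≈ 56.4.

μ₀ = 56.4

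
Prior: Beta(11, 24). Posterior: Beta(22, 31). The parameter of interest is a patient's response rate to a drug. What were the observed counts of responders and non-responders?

Under Beta–binomial conjugacy the posterior parameters are (α+s, β+f).
So s = 22 − 11 = 11 and f = 31 − 24 = 7.

11 responders and 7 non-responders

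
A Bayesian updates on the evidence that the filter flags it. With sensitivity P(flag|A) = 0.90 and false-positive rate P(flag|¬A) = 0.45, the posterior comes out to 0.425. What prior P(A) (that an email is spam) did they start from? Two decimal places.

P(A) = 0.27

Bayes' rule in odds form gives O(A|E) = O(A)·[P(E|A)/P(E|¬A)], hence O(A) = O(A|E)/LR.
Posterior odds = 0.425/(1−0.425) = 0.7391. LR = 0.90/0.45 = 2.0000.
Prior odds = 0.7391/2.0000 = 0.3695, so P(A) = 0.3695/(1+0.3695) ≈ 0.27.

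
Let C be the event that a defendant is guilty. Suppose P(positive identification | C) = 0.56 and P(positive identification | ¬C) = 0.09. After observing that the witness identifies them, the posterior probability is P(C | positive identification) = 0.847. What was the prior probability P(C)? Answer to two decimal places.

P(C) = 0.47

Bayes' rule in odds form gives O(C|E) = O(C)·[P(E|C)/P(E|¬C)], hence O(C) = O(C|E)/LR.
Posterior odds = 0.847/(1−0.847) = 5.5359. LR = 0.56/0.09 = 6.2222.
Prior odds = 5.5359/6.2222 = 0.8897, so P(C) = 0.8897/(1+0.8897) ≈ 0.47.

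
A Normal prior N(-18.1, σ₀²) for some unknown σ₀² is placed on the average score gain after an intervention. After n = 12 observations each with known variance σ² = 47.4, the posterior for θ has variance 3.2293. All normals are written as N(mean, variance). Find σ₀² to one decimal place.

σ₀² = 17.7

For the Normal–Normal model with known σ², precisions add: τ_n = τ₀ + n/σ².
So 1/σ₀² = 1/3.2293 − 12/47.4 = 0.309665 − 0.253165 = 0.056500.
Hence σ₀² = 1/0.056500 ≈ 17.7.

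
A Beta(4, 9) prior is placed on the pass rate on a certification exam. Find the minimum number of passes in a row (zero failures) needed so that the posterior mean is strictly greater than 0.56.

k = 8

After k passes and 0 failures the posterior is Beta(4+k, 9), with mean (4+k)/(4+9+k).
Set (4+k)/(13+k) > 0.56 and solve: k > (0.56·13 − 4)/(1 − 0.56) = 7.455.
The smallest integer exceeding 7.455 is 8, and checking k=8: (12)/(21) = 0.5714 > 0.56.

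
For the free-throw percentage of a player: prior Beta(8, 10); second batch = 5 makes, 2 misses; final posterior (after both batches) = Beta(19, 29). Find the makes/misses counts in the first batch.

6 makes and 17 misses

Because Beta–binomial updating is additive in the counts, the combined data contributed (α_post−α_prior, β_post−β_prior) successes and failures.
Total across both batches: 19−8=11 makes, 29−10=19 misses.
Subtract the second batch: 11−5=6 makes and 19−2=17 misses.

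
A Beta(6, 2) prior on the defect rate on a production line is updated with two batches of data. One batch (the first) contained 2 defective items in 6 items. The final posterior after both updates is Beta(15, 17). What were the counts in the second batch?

Sequential conjugate updates are equivalent to a single update on the pooled data, so total successes = posterior α − prior α and total failures = posterior β − prior β.
Total across both batches: 15−6=9 defective items, 17−2=15 good items.
Subtract the first batch: 9−2=7 defective items and 15−4=11 good items.

7 defective items and 11 good items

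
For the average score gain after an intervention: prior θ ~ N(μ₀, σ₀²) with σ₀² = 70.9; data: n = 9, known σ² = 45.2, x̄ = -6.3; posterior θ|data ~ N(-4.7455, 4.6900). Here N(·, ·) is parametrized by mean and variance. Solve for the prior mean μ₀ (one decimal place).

The posterior mean is a precision-weighted average: μ_n = (τ₀μ₀ + τ_data·x̄)/(τ₀+τ_data), with τ₀=1/σ₀² and τ_data=n/σ².
Here τ₀ = 1/70.9 = 0.014104 and τ_data = 9/45.2 = 0.199115, so τ_n = 0.213219.
Rearranging for μ₀: μ₀ = (μ_n·τ_n − τ_data·x̄)/τ₀ = (-4.7455·0.213219 − 0.199115·-6.3) / 0.014104 = 0.242594/0.014104 ≈ 17.2.

μ₀ = 17.2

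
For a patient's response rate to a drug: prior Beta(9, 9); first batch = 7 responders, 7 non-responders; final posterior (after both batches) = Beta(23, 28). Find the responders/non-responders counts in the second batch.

Sequential conjugate updates are equivalent to a single update on the pooled data, so total successes = posterior α − prior α and total failures = posterior β − prior β.
Total across both batches: 23−9=14 responders, 28−9=19 non-responders.
Subtract the first batch: 14−7=7 responders and 19−7=12 non-responders.

7 responders and 12 non-responders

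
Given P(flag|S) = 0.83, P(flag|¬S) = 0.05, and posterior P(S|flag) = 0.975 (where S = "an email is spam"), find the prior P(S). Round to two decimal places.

P(S) = 0.70

Bayes' rule in odds form gives O(S|E) = O(S)·[P(E|S)/P(E|¬S)], hence O(S) = O(S|E)/LR.
Posterior odds = 0.975/(1−0.975) = 39.0000. LR = 0.83/0.05 = 16.6000.
Prior odds = 39.0000/16.6000 = 2.3494, so P(S) = 2.3494/(1+2.3494) ≈ 0.70.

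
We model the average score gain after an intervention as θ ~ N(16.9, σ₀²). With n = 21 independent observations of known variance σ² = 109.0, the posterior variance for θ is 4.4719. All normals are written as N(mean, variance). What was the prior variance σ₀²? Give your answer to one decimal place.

Posterior precision equals prior precision plus data precision: 1/σ_n² = 1/σ₀² + n/σ².
So 1/σ₀² = 1/4.4719 − 21/109.0 = 0.223619 − 0.192661 = 0.030958.
Hence σ₀² = 1/0.030958 ≈ 32.3.

σ₀² = 32.3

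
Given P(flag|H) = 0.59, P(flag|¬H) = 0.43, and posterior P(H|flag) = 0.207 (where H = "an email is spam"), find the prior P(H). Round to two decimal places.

In odds form, posterior odds = prior odds × likelihood ratio, so prior odds = posterior odds ÷ LR.
Posterior odds = 0.207/(1−0.207) = 0.2610. LR = 0.59/0.43 = 1.3721.
Prior odds = 0.2610/1.3721 = 0.1902, so P(H) = 0.1902/(1+0.1902) ≈ 0.16.

P(H) = 0.16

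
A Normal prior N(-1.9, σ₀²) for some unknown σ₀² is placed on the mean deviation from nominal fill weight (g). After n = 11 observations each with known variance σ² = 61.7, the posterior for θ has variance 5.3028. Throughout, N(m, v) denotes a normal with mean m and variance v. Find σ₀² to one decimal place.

For the Normal–Normal model with known σ², precisions add: τ_n = τ₀ + n/σ².
So 1/σ₀² = 1/5.3028 − 11/61.7 = 0.188580 − 0.178282 = 0.010298.
Hence σ₀² = 1/0.010298 ≈ 97.1.

σ₀² = 97.1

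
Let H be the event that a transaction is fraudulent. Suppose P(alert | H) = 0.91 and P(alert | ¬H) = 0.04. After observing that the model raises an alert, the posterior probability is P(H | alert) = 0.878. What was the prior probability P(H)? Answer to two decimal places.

P(H) = 0.24

Bayes' rule in odds form gives O(H|E) = O(H)·[P(E|H)/P(E|¬H)], hence O(H) = O(H|E)/LR.
Posterior odds = 0.878/(1−0.878) = 7.1967. LR = 0.91/0.04 = 22.7500.
Prior odds = 7.1967/22.7500 = 0.3163, so P(H) = 0.3163/(1+0.3163) ≈ 0.24.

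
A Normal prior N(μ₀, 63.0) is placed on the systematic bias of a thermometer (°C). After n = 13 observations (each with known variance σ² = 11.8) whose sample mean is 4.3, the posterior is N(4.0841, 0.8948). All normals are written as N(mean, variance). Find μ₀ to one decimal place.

μ₀ = -10.9

With known observation variance, the Normal–Normal posterior has precision τ_n = τ₀ + n/σ² and mean μ_n = (τ₀μ₀ + (n/σ²)x̄)/τ_n.
Here τ₀ = 1/63.0 = 0.015873 and τ_data = 13/11.8 = 1.101695, so τ_n = 1.117568.
Rearranging for μ₀: μ₀ = (μ_n·τ_n − τ_data·x̄)/τ₀ = (4.0841·1.117568 − 1.101695·4.3) / 0.015873 = -0.173029/0.015873 ≈ -10.9.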